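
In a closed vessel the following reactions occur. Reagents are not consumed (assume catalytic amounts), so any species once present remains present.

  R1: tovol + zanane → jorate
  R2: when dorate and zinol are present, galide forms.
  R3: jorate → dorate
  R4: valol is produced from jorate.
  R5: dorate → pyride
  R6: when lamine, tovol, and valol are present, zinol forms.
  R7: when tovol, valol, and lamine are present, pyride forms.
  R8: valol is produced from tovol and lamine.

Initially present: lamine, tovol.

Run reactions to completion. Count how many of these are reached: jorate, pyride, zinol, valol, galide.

tovol and lamine present → valol forms (R8).
lamine, tovol, and valol present → zinol forms (R6).
tovol, valol, and lamine present → pyride forms (R7).
jorate would need tovol and zanane (R1), but zanane never forms.
pyride: reached.
zinol: reached.
valol: reached.
galide would need dorate and zinol (R2), but dorate never forms.
Reached: pyride, zinol, and valol — 3 of the 5.

3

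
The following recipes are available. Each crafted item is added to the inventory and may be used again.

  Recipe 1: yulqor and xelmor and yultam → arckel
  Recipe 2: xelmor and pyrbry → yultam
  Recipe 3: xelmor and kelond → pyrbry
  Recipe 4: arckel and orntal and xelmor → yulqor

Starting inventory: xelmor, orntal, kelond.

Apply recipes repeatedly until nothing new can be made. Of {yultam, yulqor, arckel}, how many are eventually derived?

xelmor and kelond → pyrbry (Recipe 3).
Using Recipe 2, xelmor and pyrbry make yultam.
yultam: reached.
yulqor would need arckel, orntal, and xelmor (Recipe 4), but arckel is never obtained.
arckel would need yulqor, xelmor, and yultam (Recipe 1), but yulqor is never obtained.
Reached: yultam — 1 of the 3.

1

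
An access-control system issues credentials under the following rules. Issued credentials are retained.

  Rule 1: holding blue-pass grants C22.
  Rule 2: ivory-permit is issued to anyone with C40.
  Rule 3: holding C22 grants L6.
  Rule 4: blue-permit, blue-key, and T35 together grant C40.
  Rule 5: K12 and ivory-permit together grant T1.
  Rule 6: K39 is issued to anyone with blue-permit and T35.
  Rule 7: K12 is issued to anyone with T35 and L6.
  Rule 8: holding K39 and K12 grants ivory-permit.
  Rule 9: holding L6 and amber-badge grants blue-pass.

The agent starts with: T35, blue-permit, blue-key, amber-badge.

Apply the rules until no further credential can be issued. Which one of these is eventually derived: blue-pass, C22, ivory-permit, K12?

ivory-permit

Holding blue-permit, blue-key, and T35 grants C40 (Rule 4).
Holding C40 grants ivory-permit (Rule 2).
C22 would need blue-pass (Rule 1), but blue-pass is never granted. K12 would need T35 and L6 (Rule 7), but L6 is never granted. blue-pass would need L6 and amber-badge (Rule 9), but L6 is never granted.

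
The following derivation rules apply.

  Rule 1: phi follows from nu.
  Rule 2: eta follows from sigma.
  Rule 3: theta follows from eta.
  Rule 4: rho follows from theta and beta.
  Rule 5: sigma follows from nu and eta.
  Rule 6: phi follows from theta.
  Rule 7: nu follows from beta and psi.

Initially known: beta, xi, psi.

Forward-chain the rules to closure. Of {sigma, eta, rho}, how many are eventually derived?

0

sigma would need nu and eta (Rule 5), but eta is never established.
eta would need sigma (Rule 2), but sigma is never established.
rho would need theta and beta (Rule 4), but theta is never established.
None of the 3 are reached.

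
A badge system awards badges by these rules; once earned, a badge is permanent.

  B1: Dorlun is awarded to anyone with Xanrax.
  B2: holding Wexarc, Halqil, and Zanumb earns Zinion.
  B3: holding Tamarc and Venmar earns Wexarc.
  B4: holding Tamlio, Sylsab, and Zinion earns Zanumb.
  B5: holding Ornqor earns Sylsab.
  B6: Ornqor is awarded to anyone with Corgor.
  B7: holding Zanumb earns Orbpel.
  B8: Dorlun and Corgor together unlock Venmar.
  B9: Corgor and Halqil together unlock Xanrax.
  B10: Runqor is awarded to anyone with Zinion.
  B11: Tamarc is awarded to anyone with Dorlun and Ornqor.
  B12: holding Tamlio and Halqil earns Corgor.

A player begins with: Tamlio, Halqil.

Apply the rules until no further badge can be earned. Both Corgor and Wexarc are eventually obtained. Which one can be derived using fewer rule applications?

Corgor

Corgor: With Tamlio and Halqil, Corgor is earned (B12). [1 rule application]
Wexarc: With Tamlio and Halqil, Corgor is earned (B12). With Corgor, Ornqor is earned (B6). With Corgor and Halqil, Xanrax is earned (B9). With Xanrax, Dorlun is earned (B1). With Dorlun and Corgor, Venmar is earned (B8). With Dorlun and Ornqor, Tamarc is earned (B11). With Tamarc and Venmar, Wexarc is earned (B3). [7 rule applications]
Corgor needs fewer.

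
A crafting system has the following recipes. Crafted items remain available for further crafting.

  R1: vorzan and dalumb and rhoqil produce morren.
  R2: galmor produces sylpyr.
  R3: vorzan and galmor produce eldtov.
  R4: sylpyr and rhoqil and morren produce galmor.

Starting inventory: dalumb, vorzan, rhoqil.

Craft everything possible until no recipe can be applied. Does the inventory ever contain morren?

vorzan and dalumb and rhoqil → morren (R1).

Yes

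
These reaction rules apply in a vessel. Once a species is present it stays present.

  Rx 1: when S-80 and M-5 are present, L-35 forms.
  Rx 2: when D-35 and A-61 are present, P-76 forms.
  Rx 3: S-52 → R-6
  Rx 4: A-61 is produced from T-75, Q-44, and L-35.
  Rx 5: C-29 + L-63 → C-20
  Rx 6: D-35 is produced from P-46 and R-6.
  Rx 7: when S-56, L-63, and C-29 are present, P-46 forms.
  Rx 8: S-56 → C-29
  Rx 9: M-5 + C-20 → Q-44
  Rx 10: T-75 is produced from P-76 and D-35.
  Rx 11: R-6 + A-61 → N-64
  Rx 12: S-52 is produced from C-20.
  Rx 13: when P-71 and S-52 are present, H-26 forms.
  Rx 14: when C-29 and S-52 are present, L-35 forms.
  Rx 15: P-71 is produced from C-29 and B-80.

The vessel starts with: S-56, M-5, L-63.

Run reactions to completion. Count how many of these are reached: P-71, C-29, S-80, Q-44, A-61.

2

S-56 present → C-29 forms (Rx 8).
C-29 and L-63 present → C-20 forms (Rx 5).
M-5 and C-20 present → Q-44 forms (Rx 9).
P-71 would need C-29 and B-80 (Rx 15), but B-80 never forms.
C-29: reached.
No rule produces S-80, and it is not given.
Q-44: reached.
A-61 would need T-75, Q-44, and L-35 (Rx 4), but T-75 never forms.
Reached: C-29 and Q-44 — 2 of the 5.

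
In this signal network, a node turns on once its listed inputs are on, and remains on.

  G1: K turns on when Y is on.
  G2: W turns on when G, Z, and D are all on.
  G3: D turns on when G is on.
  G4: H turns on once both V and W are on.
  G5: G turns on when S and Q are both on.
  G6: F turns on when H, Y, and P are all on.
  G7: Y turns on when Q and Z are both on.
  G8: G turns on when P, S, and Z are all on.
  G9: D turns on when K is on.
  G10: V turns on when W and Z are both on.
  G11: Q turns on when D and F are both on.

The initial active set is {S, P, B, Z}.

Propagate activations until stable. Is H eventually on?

Yes

P, S, and Z are on, so G turns on (G8).
G is on, so D turns on (G3).
G2: G, Z, and D on → W on.
G10: W and Z on → V on.
G4: V and W on → H on.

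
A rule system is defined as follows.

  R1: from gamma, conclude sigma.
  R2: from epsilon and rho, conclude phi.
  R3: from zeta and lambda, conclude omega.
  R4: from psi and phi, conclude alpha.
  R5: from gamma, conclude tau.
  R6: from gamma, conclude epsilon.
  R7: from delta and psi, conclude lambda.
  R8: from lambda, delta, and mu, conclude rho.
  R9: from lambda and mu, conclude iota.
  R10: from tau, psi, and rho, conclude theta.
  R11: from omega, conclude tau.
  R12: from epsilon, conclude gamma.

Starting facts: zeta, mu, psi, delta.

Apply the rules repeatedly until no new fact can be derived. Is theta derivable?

From delta and psi, R7 gives lambda.
From lambda, delta, and mu, R8 gives rho.
From zeta and lambda, R3 gives omega.
omega holds, so tau follows (R11).
tau, psi, and rho hold, so theta follows (R10).

Yes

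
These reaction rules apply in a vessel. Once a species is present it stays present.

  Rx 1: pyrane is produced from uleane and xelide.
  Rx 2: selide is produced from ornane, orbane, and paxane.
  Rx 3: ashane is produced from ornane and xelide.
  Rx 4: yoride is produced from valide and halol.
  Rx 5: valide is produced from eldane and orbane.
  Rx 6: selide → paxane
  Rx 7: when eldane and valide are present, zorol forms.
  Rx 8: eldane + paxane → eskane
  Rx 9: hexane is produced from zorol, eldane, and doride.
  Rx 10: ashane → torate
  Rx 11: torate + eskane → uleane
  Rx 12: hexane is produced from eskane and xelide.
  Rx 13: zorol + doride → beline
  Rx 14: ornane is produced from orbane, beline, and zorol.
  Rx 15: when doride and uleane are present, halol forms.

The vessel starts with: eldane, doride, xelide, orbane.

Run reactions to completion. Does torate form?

Yes

eldane and orbane present → valide forms (Rx 5).
eldane and valide present → zorol forms (Rx 7).
zorol and doride present → beline forms (Rx 13).
orbane, beline, and zorol present → ornane forms (Rx 14).
ornane and xelide present → ashane forms (Rx 3).
ashane present → torate forms (Rx 10).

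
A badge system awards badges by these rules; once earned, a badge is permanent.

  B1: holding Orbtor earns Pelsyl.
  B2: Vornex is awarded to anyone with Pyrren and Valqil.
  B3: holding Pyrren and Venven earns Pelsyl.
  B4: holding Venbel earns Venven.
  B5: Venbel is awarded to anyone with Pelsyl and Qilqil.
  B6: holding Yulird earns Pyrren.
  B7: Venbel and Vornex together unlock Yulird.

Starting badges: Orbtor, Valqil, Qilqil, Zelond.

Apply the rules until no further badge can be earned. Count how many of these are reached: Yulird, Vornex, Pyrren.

Yulird would need Venbel and Vornex (B7), but Vornex is never earned.
Vornex would need Pyrren and Valqil (B2), but Pyrren is never earned.
Pyrren would need Yulird (B6), but Yulird is never earned.
None of the 3 are reached.

0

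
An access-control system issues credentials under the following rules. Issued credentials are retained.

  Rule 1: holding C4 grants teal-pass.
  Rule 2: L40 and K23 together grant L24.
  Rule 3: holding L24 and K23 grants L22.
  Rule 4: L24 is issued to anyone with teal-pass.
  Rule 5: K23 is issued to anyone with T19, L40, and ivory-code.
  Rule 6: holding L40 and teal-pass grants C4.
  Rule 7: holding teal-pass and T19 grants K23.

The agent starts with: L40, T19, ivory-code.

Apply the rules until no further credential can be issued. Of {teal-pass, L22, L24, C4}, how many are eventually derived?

2

Holding T19, L40, and ivory-code grants K23 (Rule 5).
Holding L40 and K23 grants L24 (Rule 2).
Holding L24 and K23 grants L22 (Rule 3).
teal-pass would need C4 (Rule 1), but C4 is never granted.
L22: reached.
L24: reached.
C4 would need L40 and teal-pass (Rule 6), but teal-pass is never granted.
Reached: L22 and L24 — 2 of the 4.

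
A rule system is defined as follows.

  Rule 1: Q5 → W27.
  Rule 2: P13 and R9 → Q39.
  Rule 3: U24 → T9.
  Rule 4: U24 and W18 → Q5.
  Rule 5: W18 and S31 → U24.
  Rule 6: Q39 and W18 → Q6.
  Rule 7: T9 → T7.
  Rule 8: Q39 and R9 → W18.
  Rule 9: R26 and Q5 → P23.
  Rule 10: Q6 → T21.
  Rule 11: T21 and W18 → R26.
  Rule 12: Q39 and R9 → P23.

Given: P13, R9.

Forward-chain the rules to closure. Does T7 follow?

No

T7 would need T9 (Rule 7), but T9 is never established.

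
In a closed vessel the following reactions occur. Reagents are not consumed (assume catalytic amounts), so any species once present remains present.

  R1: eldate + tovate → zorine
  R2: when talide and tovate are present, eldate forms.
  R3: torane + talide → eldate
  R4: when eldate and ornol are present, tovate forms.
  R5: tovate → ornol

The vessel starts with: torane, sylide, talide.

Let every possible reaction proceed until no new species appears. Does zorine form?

zorine would need eldate and tovate (R1), but tovate never forms.

No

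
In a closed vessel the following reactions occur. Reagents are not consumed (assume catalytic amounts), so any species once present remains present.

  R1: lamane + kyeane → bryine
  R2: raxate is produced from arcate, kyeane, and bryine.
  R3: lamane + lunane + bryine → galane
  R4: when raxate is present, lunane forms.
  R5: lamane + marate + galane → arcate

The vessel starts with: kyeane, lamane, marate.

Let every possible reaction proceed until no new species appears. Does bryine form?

lamane and kyeane present → bryine forms (R1).

Yes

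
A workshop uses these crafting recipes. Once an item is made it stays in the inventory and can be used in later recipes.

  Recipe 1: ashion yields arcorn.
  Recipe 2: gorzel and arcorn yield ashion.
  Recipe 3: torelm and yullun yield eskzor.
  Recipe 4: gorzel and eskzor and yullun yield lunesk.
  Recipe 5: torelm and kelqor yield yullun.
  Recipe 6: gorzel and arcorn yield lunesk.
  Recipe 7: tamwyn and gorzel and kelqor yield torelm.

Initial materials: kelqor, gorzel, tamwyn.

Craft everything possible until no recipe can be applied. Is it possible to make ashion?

ashion would need gorzel and arcorn (Recipe 2), but arcorn is never obtained.

No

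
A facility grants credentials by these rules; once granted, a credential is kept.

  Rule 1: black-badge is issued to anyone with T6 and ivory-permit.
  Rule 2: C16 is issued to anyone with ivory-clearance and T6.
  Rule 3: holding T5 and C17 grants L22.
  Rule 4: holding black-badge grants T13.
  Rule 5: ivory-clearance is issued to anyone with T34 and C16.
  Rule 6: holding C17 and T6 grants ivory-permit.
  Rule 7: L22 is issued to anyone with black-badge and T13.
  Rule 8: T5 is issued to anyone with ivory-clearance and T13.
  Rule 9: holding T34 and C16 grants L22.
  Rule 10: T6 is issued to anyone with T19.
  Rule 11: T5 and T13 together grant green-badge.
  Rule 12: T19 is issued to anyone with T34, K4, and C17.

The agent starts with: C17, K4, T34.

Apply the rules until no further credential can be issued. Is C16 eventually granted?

C16 would need ivory-clearance and T6 (Rule 2), but ivory-clearance is never granted.

No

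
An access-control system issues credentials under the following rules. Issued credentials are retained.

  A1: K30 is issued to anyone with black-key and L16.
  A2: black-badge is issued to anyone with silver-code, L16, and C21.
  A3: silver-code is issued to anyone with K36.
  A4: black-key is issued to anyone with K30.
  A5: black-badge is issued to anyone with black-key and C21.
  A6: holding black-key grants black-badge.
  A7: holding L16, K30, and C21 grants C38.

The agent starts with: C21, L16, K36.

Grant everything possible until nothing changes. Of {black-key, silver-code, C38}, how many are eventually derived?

1

Holding K36 grants silver-code (A3).
black-key would need K30 (A4), but K30 is never granted.
silver-code: reached.
C38 would need L16, K30, and C21 (A7), but K30 is never granted.
Reached: silver-code — 1 of the 3.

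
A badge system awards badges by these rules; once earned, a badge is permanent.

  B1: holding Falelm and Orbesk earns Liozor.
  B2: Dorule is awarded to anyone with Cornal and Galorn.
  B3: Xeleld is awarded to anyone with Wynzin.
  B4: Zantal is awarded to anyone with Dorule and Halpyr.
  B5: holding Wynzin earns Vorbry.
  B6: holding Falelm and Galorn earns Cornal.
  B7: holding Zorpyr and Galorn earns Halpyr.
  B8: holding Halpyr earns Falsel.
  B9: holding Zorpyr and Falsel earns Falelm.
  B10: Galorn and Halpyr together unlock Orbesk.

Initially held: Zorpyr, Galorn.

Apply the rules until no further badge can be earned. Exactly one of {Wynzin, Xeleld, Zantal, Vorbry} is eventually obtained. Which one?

With Zorpyr and Galorn, Halpyr is earned (B7).
With Halpyr, Falsel is earned (B8).
With Zorpyr and Falsel, Falelm is earned (B9).
With Falelm and Galorn, Cornal is earned (B6).
With Cornal and Galorn, Dorule is earned (B2).
With Dorule and Halpyr, Zantal is earned (B4).
No rule produces Wynzin, and it is not given. Vorbry would need Wynzin (B5), but Wynzin is never earned. Xeleld would need Wynzin (B3), but Wynzin is never earned.

Zantal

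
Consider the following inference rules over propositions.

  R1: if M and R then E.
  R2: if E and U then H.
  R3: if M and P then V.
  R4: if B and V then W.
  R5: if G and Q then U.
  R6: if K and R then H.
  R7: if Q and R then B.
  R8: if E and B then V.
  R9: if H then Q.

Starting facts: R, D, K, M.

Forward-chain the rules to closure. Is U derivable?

U would need G and Q (R5), but G is never established.

No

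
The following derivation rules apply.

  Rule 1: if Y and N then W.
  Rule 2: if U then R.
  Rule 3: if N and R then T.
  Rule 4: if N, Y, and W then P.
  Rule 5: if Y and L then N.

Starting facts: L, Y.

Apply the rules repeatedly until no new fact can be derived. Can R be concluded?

No

R would need U (Rule 2), but U is never established.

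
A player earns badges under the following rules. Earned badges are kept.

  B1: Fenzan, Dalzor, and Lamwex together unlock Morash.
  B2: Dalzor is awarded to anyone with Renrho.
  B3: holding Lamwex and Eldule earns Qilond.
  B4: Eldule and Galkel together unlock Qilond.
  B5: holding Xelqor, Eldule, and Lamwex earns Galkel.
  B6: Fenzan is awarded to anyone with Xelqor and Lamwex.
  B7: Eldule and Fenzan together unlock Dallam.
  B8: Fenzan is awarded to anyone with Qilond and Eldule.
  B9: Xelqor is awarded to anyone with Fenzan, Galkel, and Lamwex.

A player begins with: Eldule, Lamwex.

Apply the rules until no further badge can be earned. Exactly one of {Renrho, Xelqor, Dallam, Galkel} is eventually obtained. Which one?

With Lamwex and Eldule, Qilond is earned (B3).
With Qilond and Eldule, Fenzan is earned (B8).
With Eldule and Fenzan, Dallam is earned (B7).
Xelqor would need Fenzan, Galkel, and Lamwex (B9), but Galkel is never earned. Galkel would need Xelqor, Eldule, and Lamwex (B5), but Xelqor is never earned. No rule produces Renrho, and it is not given.

Dallam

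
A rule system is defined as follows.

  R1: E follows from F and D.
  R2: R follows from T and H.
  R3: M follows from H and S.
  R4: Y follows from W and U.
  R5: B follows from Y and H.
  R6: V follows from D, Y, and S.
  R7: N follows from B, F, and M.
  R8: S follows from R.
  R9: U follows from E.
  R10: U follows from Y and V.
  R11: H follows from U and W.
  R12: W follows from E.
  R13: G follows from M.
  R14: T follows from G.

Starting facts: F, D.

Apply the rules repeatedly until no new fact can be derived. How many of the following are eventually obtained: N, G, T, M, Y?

1

F and D hold, so E follows (R1).
E holds, so W follows (R12).
From E, R9 gives U.
W and U hold, so Y follows (R4).
N would need B, F, and M (R7), but M is never established.
G would need M (R13), but M is never established.
T would need G (R14), but G is never established.
M would need H and S (R3), but S is never established.
Y: reached.
Reached: Y — 1 of the 5.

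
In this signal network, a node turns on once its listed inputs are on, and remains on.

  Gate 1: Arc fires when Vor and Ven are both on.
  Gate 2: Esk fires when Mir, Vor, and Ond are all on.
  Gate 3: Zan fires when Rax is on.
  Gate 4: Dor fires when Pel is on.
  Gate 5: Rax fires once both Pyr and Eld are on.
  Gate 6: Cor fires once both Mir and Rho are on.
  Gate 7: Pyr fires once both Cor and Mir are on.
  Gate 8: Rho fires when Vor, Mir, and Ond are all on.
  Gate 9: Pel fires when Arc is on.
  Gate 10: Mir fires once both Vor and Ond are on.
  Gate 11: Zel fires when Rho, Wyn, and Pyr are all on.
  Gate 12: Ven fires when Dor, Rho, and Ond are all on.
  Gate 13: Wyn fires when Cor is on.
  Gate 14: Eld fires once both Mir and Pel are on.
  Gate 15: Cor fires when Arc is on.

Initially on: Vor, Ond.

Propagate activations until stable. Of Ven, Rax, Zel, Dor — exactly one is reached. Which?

Zel

Vor and Ond are on, so Mir fires (Gate 10).
Vor, Mir, and Ond are on, so Rho fires (Gate 8).
Mir and Rho are on, so Cor fires (Gate 6).
Gate 7: Cor and Mir on → Pyr on.
Cor is on, so Wyn fires (Gate 13).
Gate 11: Rho, Wyn, and Pyr on → Zel on.
Rax would need Pyr and Eld (Gate 5), but Eld never turns on. Dor would need Pel (Gate 4), but Pel never turns on. Ven would need Dor, Rho, and Ond (Gate 12), but Dor never turns on.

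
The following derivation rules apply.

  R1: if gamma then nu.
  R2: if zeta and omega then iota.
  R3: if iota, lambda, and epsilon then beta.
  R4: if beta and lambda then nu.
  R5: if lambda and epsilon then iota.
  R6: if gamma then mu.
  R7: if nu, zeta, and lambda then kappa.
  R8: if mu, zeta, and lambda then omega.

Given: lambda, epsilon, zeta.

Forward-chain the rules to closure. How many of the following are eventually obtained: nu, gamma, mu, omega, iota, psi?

From lambda and epsilon, R5 gives iota.
From iota, lambda, and epsilon, R3 gives beta.
beta and lambda hold, so nu follows (R4).
nu: reached.
No rule produces gamma, and it is not given.
mu would need gamma (R6), but gamma is never established.
omega would need mu, zeta, and lambda (R8), but mu is never established.
iota: reached.
No rule produces psi, and it is not given.
Reached: nu and iota — 2 of the 6.

2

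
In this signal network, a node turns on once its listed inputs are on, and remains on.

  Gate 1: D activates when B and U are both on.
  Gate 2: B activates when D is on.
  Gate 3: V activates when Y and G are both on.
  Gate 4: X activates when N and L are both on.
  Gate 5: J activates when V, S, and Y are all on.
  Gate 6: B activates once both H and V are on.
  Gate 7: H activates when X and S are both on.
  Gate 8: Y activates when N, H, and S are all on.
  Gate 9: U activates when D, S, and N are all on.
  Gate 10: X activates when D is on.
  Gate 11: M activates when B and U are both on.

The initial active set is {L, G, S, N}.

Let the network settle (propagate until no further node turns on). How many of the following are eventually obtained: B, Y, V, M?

Gate 4: N and L on → X on.
Gate 7: X and S on → H on.
N, H, and S are on, so Y activates (Gate 8).
Gate 3: Y and G on → V on.
Gate 6: H and V on → B on.
B: reached.
Y: reached.
V: reached.
M would need B and U (Gate 11), but U never turns on.
Reached: B, Y, and V — 3 of the 4.

3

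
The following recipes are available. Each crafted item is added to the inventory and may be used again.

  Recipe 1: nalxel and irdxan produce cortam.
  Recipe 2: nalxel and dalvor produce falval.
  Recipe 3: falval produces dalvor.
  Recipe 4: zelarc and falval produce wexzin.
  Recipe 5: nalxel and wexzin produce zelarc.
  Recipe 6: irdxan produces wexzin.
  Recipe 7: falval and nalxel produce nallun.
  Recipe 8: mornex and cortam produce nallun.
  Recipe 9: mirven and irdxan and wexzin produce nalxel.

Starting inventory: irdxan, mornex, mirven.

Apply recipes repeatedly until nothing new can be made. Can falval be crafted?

falval would need nalxel and dalvor (Recipe 2), but dalvor is never obtained.

No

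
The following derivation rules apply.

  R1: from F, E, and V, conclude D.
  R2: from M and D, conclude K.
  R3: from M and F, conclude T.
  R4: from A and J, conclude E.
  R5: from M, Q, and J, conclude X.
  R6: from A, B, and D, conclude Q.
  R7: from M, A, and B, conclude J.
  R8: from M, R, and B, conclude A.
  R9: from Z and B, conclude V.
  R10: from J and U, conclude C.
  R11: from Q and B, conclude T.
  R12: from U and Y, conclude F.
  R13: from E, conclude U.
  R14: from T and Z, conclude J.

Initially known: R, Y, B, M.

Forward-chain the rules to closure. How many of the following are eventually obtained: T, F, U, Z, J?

4

M, R, and B hold, so A follows (R8).
M, A, and B hold, so J follows (R7).
A and J hold, so E follows (R4).
From E, R13 gives U.
From U and Y, R12 gives F.
From M and F, R3 gives T.
T: reached.
F: reached.
U: reached.
No rule produces Z, and it is not given.
J: reached.
Reached: T, F, U, and J — 4 of the 5.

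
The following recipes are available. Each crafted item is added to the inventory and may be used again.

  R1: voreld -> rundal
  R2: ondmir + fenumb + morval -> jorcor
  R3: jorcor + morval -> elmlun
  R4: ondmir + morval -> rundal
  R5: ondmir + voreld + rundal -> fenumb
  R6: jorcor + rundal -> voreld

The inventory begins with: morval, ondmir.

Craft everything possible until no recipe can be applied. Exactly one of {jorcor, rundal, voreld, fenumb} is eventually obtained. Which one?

rundal

Using R4, ondmir and morval make rundal.
voreld would need jorcor and rundal (R6), but jorcor is never obtained. jorcor would need ondmir, fenumb, and morval (R2), but fenumb is never obtained. fenumb would need ondmir, voreld, and rundal (R5), but voreld is never obtained.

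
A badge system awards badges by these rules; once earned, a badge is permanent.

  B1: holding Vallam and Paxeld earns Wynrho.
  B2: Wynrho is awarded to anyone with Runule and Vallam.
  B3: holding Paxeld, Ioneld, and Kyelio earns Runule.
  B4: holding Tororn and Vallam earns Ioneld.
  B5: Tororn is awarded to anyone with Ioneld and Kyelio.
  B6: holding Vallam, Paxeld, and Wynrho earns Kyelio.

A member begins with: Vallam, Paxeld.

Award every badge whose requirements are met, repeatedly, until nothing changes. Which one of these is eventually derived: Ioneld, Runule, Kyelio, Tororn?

With Vallam and Paxeld, Wynrho is earned (B1).
With Vallam, Paxeld, and Wynrho, Kyelio is earned (B6).
Tororn would need Ioneld and Kyelio (B5), but Ioneld is never earned. Runule would need Paxeld, Ioneld, and Kyelio (B3), but Ioneld is never earned. Ioneld would need Tororn and Vallam (B4), but Tororn is never earned.

Kyelio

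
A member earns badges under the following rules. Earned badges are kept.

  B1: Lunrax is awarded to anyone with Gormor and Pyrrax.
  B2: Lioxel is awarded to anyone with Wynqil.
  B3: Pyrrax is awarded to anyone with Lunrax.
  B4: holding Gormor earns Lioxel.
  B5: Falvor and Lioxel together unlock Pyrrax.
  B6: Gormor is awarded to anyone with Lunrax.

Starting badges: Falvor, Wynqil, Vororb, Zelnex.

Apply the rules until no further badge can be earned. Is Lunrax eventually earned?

Lunrax would need Gormor and Pyrrax (B1), but Gormor is never earned.

No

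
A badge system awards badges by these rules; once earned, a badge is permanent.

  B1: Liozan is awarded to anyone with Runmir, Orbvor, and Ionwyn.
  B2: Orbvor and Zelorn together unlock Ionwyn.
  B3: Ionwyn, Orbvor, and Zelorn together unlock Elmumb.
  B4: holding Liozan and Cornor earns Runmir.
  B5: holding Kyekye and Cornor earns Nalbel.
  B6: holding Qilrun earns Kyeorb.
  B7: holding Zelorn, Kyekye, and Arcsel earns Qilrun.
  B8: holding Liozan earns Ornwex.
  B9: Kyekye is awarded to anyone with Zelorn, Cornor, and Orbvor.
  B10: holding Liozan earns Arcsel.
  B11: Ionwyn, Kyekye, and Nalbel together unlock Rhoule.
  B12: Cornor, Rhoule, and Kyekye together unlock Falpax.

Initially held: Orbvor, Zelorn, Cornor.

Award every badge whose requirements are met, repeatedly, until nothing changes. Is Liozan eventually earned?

Liozan would need Runmir, Orbvor, and Ionwyn (B1), but Runmir is never earned.

No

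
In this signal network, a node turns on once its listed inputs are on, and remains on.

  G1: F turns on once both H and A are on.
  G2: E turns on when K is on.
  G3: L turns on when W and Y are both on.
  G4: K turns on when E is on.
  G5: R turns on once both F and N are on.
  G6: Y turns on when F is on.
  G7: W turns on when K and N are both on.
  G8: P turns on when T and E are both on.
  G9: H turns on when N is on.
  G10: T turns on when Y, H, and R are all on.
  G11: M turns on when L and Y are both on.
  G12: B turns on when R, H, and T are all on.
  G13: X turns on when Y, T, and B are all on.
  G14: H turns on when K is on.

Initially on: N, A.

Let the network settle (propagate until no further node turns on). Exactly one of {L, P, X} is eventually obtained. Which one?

G9: N on → H on.
H and A are on, so F turns on (G1).
F is on, so Y turns on (G6).
G5: F and N on → R on.
G10: Y, H, and R on → T on.
G12: R, H, and T on → B on.
Y, T, and B are on, so X turns on (G13).
P would need T and E (G8), but E never turns on. L would need W and Y (G3), but W never turns on.

X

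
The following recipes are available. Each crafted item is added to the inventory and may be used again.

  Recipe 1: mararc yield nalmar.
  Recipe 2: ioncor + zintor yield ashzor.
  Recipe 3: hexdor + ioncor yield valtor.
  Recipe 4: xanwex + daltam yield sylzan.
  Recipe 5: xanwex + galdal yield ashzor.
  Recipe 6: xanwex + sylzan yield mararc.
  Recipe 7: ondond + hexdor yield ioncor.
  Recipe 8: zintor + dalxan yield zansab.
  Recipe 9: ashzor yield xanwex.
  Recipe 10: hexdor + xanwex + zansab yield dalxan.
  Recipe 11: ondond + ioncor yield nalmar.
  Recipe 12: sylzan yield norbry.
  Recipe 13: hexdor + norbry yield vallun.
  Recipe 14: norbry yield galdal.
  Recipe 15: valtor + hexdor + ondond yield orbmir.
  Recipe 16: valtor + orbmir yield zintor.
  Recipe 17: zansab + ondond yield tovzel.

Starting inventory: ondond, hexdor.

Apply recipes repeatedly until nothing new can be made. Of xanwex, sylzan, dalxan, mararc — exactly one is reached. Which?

Using Recipe 7, ondond and hexdor make ioncor.
hexdor + ioncor → valtor (Recipe 3).
Using Recipe 15, valtor, hexdor, and ondond make orbmir.
valtor + orbmir → zintor (Recipe 16).
Using Recipe 2, ioncor and zintor make ashzor.
Using Recipe 9, ashzor makes xanwex.
sylzan would need xanwex and daltam (Recipe 4), but daltam is never obtained. mararc would need xanwex and sylzan (Recipe 6), but sylzan is never obtained. dalxan would need hexdor, xanwex, and zansab (Recipe 10), but zansab is never obtained.

xanwex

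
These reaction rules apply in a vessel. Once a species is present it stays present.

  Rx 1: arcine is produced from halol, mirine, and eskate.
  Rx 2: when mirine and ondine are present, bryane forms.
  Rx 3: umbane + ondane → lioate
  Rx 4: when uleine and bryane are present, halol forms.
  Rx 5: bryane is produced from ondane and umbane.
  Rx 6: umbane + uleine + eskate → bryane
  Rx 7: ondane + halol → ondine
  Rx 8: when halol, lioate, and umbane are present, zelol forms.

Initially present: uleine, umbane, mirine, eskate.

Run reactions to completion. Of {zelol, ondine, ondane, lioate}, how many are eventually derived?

0

zelol would need halol, lioate, and umbane (Rx 8), but lioate never forms.
ondine would need ondane and halol (Rx 7), but ondane never forms.
No rule produces ondane, and it is not given.
lioate would need umbane and ondane (Rx 3), but ondane never forms.
None of the 4 are reached.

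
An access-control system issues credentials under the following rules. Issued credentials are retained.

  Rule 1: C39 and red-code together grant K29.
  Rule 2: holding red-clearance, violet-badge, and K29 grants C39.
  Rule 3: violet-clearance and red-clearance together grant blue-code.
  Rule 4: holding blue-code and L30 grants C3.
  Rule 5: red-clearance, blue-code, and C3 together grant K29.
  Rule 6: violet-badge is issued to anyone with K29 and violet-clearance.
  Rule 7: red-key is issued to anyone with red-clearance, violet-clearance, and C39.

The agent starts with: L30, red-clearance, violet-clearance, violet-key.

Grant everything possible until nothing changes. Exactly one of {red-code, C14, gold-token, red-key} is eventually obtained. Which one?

red-key

Holding violet-clearance and red-clearance grants blue-code (Rule 3).
Holding blue-code and L30 grants C3 (Rule 4).
Holding red-clearance, blue-code, and C3 grants K29 (Rule 5).
Holding K29 and violet-clearance grants violet-badge (Rule 6).
Holding red-clearance, violet-badge, and K29 grants C39 (Rule 2).
Holding red-clearance, violet-clearance, and C39 grants red-key (Rule 7).
No rule produces C14, and it is not given. No rule produces red-code, and it is not given. No rule produces gold-token, and it is not given.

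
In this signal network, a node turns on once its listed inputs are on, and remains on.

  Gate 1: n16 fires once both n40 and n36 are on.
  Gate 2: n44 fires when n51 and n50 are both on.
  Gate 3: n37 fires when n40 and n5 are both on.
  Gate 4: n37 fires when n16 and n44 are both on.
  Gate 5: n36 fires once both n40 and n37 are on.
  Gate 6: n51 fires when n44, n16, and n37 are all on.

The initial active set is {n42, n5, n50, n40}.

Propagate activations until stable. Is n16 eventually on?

n40 and n5 are on, so n37 fires (Gate 3).
n40 and n37 are on, so n36 fires (Gate 5).
n40 and n36 are on, so n16 fires (Gate 1).

Yes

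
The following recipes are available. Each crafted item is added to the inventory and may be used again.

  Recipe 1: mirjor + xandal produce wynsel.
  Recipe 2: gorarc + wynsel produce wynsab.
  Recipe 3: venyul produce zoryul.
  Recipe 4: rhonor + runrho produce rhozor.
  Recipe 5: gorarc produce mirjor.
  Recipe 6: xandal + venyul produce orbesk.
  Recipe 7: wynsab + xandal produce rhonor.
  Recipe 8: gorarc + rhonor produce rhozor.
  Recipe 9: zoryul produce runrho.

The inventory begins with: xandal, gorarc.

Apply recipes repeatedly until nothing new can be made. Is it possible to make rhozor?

gorarc → mirjor (Recipe 5).
Using Recipe 1, mirjor and xandal make wynsel.
Using Recipe 2, gorarc and wynsel make wynsab.
Using Recipe 7, wynsab and xandal make rhonor.
Using Recipe 8, gorarc and rhonor make rhozor.

Yes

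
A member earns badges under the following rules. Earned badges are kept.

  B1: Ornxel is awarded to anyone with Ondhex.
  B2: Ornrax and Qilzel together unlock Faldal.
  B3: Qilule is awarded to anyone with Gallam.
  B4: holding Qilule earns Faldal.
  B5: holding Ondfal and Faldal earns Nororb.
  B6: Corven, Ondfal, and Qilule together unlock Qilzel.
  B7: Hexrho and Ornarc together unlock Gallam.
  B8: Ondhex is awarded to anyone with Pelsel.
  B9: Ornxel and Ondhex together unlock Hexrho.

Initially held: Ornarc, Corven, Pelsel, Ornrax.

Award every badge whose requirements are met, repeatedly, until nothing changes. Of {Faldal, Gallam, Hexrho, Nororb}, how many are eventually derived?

3

With Pelsel, Ondhex is earned (B8).
With Ondhex, Ornxel is earned (B1).
With Ornxel and Ondhex, Hexrho is earned (B9).
With Hexrho and Ornarc, Gallam is earned (B7).
With Gallam, Qilule is earned (B3).
With Qilule, Faldal is earned (B4).
Faldal: reached.
Gallam: reached.
Hexrho: reached.
Nororb would need Ondfal and Faldal (B5), but Ondfal is never earned.
Reached: Faldal, Gallam, and Hexrho — 3 of the 4.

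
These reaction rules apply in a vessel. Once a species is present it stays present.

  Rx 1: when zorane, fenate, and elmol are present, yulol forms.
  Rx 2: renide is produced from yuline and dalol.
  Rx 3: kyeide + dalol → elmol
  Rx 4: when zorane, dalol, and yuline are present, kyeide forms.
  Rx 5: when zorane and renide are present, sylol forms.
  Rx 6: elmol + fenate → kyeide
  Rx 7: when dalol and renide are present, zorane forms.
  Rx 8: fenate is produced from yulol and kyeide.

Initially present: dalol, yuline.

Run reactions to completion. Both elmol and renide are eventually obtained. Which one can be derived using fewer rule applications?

renide: yuline and dalol present → renide forms (Rx 2). [1 rule application]
elmol: yuline and dalol present → renide forms (Rx 2). dalol and renide present → zorane forms (Rx 7). zorane, dalol, and yuline present → kyeide forms (Rx 4). kyeide and dalol present → elmol forms (Rx 3). [4 rule applications]
renide needs fewer.

renide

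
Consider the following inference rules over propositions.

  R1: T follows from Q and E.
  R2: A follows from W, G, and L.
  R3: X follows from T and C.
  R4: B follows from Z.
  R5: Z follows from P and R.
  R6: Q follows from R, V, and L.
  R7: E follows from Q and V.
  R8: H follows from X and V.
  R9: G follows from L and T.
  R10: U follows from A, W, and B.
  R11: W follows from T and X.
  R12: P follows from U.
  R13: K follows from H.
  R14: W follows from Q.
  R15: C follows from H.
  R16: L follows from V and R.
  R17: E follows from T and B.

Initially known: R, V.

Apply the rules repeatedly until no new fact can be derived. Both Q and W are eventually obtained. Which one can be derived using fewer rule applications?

Q: V and R hold, so L follows (R16). From R, V, and L, R6 gives Q. [2 rule applications]
W: From V and R, R16 gives L. R, V, and L hold, so Q follows (R6). Q holds, so W follows (R14). [3 rule applications]
Q needs fewer.

Q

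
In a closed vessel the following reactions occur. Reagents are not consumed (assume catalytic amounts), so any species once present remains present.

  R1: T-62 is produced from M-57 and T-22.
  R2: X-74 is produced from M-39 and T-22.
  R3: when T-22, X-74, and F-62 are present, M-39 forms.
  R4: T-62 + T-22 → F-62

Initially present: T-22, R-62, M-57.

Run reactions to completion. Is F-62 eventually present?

Yes

M-57 and T-22 present → T-62 forms (R1).
T-62 and T-22 present → F-62 forms (R4).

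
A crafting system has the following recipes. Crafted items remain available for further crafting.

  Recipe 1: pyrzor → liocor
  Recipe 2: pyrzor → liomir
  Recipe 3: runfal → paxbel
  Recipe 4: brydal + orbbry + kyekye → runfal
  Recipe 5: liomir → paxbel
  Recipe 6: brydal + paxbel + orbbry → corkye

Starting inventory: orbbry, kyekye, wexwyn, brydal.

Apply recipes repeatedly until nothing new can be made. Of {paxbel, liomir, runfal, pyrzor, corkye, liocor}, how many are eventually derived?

3

brydal + orbbry + kyekye → runfal (Recipe 4).
Using Recipe 3, runfal makes paxbel.
brydal + paxbel + orbbry → corkye (Recipe 6).
paxbel: reached.
liomir would need pyrzor (Recipe 2), but pyrzor is never obtained.
runfal: reached.
No rule produces pyrzor, and it is not given.
corkye: reached.
liocor would need pyrzor (Recipe 1), but pyrzor is never obtained.
Reached: paxbel, runfal, and corkye — 3 of the 6.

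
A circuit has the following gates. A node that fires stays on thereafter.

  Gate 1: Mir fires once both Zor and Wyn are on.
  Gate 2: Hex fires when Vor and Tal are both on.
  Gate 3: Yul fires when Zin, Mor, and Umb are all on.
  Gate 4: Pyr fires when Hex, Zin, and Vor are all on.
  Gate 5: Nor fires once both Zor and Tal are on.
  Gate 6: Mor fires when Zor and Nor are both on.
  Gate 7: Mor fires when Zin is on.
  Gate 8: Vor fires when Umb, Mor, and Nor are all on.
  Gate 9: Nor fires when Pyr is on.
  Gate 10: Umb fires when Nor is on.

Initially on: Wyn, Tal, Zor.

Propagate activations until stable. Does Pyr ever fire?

No

Pyr would need Hex, Zin, and Vor (Gate 4), but Zin never turns on.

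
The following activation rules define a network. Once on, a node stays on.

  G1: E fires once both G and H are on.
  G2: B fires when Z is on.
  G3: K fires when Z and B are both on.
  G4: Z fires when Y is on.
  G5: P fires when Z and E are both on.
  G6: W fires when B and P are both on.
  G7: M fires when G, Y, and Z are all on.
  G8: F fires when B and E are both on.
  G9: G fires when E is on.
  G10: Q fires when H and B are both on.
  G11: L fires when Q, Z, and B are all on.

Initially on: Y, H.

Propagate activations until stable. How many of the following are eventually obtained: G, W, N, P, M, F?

0

G would need E (G9), but E never turns on.
W would need B and P (G6), but P never turns on.
No rule produces N, and it is not given.
P would need Z and E (G5), but E never turns on.
M would need G, Y, and Z (G7), but G never turns on.
F would need B and E (G8), but E never turns on.
None of the 6 are reached.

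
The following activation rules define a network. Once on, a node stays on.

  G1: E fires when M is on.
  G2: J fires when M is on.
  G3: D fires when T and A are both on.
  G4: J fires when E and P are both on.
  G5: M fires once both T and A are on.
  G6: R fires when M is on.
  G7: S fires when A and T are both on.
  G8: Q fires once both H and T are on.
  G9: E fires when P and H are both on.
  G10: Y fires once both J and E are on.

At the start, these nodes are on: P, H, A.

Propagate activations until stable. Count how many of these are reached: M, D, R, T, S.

0

M would need T and A (G5), but T never turns on.
D would need T and A (G3), but T never turns on.
R would need M (G6), but M never turns on.
No rule produces T, and it is not given.
S would need A and T (G7), but T never turns on.
None of the 5 are reached.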